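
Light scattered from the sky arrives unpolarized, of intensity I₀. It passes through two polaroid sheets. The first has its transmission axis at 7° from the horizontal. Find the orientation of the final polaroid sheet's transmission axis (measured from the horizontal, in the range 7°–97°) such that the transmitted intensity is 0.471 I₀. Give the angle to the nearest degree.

θ ≈ 21°

Unpolarized light through the first polarizer → I₁ = ½ I₀, now polarized at 7°.
Need I₂/I₀ = 0.471, so cos²(θ − 7°) = 0.471 / 0.5 = 0.942.
θ − 7° = arccos(√0.942) = 13.9°, giving θ ≈ 7 + 13.9 = 20.9°.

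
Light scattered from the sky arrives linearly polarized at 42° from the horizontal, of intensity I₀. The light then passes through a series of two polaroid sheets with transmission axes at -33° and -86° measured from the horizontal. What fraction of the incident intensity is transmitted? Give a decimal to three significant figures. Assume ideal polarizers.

≈ 0.0243 I₀

I₁ = I₀ cos²(-33° − 42°) = I₀ cos²(75°) = 0.06699 I₀.
I₂ = I₁ cos²(-86° + 33°) = 0.06699 I₀ · cos²(53°) = 0.02426 I₀.
Transmitted fraction = 0.02426.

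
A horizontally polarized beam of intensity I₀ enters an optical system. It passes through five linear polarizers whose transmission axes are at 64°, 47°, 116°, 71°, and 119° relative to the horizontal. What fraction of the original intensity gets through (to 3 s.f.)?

I₁ = I₀ cos²(64° − 0°) = I₀ cos²(64°) = 0.1922 I₀.
I₂ = I₁ cos²(47° − 64°) = 0.1922 I₀ · cos²(17°) = 0.1757 I₀.
I₃ = I₂ cos²(116° − 47°) = 0.1757 I₀ · cos²(69°) = 0.02257 I₀.
I₄ = I₃ cos²(71° − 116°) = 0.02257 I₀ · cos²(45°) = 0.01129 I₀.
I₅ = I₄ cos²(119° − 71°) = 0.01129 I₀ · cos²(48°) = 0.005053 I₀.
Transmitted fraction = 0.005053.

≈ 0.00505 I₀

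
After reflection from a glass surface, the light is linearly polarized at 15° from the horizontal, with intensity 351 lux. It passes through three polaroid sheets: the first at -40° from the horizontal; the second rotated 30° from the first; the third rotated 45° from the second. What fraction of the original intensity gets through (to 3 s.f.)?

I₁ = 351 lux · cos²(55°) = 115.5 lux.
I₂ = I₁ · cos²(30°) = 115.5 · 0.75 = 86.61 lux.
I₃ = I₂ · cos²(45°) = 86.61 · 0.5 = 43.3 lux.
Transmitted fraction = 0.1234.

I/I₀ ≈ 0.123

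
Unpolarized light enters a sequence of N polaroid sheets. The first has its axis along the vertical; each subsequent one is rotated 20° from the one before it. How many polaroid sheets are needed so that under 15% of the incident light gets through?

N = 11

First polarizer halves the unpolarized light: factor 1/2.
Each further stage multiplies by cos²(20°) = 0.883.
After N polarizers: T = 0.5·0.883^(N−1). Require T < 0.15 ⇒ N−1 > ln(0.15/0.5)/ln(0.883) = 9.68, so N−1 ≥ 10 and N = 11.
Check: N=11 gives T = 0.1441 < 0.15; N=10 gives T = 0.1632.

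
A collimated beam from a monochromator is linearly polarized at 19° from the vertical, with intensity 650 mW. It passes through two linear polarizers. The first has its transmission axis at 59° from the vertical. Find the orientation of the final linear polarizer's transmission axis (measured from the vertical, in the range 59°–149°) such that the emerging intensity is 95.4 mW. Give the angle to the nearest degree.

θ ≈ 119°

I₁ = I₀ cos²(59° − 19°) = I₀ cos²(40°) = 0.5868 I₀.
Target fraction: 95.4 / 650 mW = 0.1468 of I₀.
Need I₂/I₀ = 0.1468, so cos²(θ − 59°) = 0.1468 / 0.5868 = 0.2501.
θ − 59° = arccos(√0.2501) = 60.0°, giving θ ≈ 59 + 60.0 = 119.0°.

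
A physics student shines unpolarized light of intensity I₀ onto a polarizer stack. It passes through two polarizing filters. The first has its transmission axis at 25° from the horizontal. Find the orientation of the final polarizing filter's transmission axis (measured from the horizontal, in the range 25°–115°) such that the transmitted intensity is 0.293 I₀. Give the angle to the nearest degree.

θ ≈ 65°

Unpolarized light through the first polarizer → I₁ = ½ I₀, now polarized at 25°.
Need I₂/I₀ = 0.293, so cos²(θ − 25°) = 0.293 / 0.5 = 0.586.
θ − 25° = arccos(√0.586) = 40.0°, giving θ ≈ 25 + 40.0 = 65.0°.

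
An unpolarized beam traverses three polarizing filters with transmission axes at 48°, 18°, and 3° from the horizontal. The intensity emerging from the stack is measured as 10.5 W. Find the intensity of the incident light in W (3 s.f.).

Unpolarized light through the first polarizer → I₁ = ½ I₀, now polarized at 48°.
I₂ = I₁ cos²(18° − 48°) = 0.5 I₀ · cos²(30°) = 0.375 I₀.
I₃ = I₂ cos²(3° − 18°) = 0.375 I₀ · cos²(15°) = 0.3499 I₀.
So 10.5 W = 0.3499 I₀, giving I₀ = 10.5/0.3499 = 30.01 W.

I₀ ≈ 30.0 W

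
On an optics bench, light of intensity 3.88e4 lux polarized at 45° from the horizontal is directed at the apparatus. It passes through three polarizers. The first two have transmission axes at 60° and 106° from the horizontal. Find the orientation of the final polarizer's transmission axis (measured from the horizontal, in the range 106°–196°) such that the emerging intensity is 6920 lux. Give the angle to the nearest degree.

θ ≈ 157°

I₁ = I₀ cos²(60° − 45°) = I₀ cos²(15°) = 0.933 I₀.
I₂ = I₁ cos²(106° − 60°) = 0.933 I₀ · cos²(46°) = 0.4502 I₀.
Target fraction: 6920 / 3.88e4 lux = 0.1784 of I₀.
Need I₃/I₀ = 0.1784, so cos²(θ − 106°) = 0.1784 / 0.4502 = 0.3961.
θ − 106° = arccos(√0.3961) = 51.0°, giving θ ≈ 106 + 51.0 = 157.0°.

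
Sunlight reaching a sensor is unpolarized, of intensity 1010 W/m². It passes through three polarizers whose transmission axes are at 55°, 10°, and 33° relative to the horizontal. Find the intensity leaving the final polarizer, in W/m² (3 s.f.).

Unpolarized light through the first polarizer → I₁ = 1010 W/m²/2 = 505 W/m², polarized at 55°.
I₂ = I₁ · cos²(45°) = 505 · 0.5 = 252.5 W/m².
I₃ = I₂ · cos²(23°) = 252.5 · 0.8473 = 214 W/m².

I ≈ 214 W/m²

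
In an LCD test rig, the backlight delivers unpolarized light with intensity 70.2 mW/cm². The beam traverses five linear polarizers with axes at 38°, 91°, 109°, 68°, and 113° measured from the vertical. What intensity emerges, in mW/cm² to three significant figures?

I ≈ 3.27 mW/cm²

Unpolarized light through the first polarizer → I₁ = 70.2 mW/cm²/2 = 35.1 mW/cm², polarized at 38°.
I₂ = I₁ · cos²(53°) = 35.1 · 0.3622 = 12.71 mW/cm².
I₃ = I₂ · cos²(18°) = 12.71 · 0.9045 = 11.5 mW/cm².
I₄ = I₃ · cos²(41°) = 11.5 · 0.5696 = 6.549 mW/cm².
I₅ = I₄ · cos²(45°) = 6.549 · 0.5 = 3.275 mW/cm².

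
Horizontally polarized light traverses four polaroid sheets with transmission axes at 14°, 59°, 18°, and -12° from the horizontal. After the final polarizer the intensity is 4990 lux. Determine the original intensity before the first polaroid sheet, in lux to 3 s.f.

I₁ = I₀ cos²(14° − 0°) = I₀ cos²(14°) = 0.9415 I₀.
I₂ = I₁ cos²(59° − 14°) = 0.9415 I₀ · cos²(45°) = 0.4707 I₀.
I₃ = I₂ cos²(18° − 59°) = 0.4707 I₀ · cos²(41°) = 0.2681 I₀.
I₄ = I₃ cos²(-12° − 18°) = 0.2681 I₀ · cos²(30°) = 0.2011 I₀.
So 4990 lux = 0.2011 I₀, giving I₀ = 4990/0.2011 = 2.481e+04 lux.

I₀ ≈ 2.48e4 lux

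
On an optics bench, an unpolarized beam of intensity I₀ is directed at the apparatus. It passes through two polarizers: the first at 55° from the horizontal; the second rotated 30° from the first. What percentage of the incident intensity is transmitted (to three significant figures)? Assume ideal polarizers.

Unpolarized light through the first polarizer → I₁ = ½ I₀, now polarized at 55°.
I₂ = I₁ cos²(30°) = 0.5 · 0.75 I₀ = 0.375 I₀.
That is 37.5% of the incident intensity.

≈ 37.5%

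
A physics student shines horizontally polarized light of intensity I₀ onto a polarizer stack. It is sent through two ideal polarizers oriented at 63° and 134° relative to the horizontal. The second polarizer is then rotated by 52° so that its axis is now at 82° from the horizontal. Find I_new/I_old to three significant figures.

Before rotation:
I₁ = I₀ cos²(63° − 0°) = I₀ cos²(63°) = 0.2061 I₀.
I₂ = I₁ cos²(134° − 63°) = 0.2061 I₀ · cos²(71°) = 0.02185 I₀.
After rotation:
I₁ = I₀ cos²(63° − 0°) = I₀ cos²(63°) = 0.2061 I₀.
I₂ = I₁ cos²(82° − 63°) = 0.2061 I₀ · cos²(19°) = 0.1843 I₀.
Ratio = 0.1843 / 0.02185 = 8.434.

I_new/I_old ≈ 8.43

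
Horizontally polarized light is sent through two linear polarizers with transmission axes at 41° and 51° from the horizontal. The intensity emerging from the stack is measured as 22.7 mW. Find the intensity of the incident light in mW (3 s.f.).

By Malus's law, I₁ = I₀ cos²(41° − 0°) = I₀ cos²(41°) = 0.5696 I₀.
I₂ = I₁ cos²(51° − 41°) = 0.5696 I₀ · cos²(10°) = 0.5524 I₀.
So 22.7 mW = 0.5524 I₀, giving I₀ = 22.7/0.5524 = 41.09 mW.

I₀ ≈ 41.1 mW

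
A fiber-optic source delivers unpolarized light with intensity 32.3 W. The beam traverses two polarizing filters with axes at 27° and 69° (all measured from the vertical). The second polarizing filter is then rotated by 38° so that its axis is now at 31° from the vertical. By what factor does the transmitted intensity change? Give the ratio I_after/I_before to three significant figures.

Before rotation:
Unpolarized light through the first polarizer → I₁ = ½ I₀, now polarized at 27°.
I₂ = I₁ cos²(69° − 27°) = 0.5 I₀ · cos²(42°) = 0.2761 I₀.
After rotation:
Unpolarized light through the first polarizer → I₁ = ½ I₀, now polarized at 27°.
I₂ = I₁ cos²(31° − 27°) = 0.5 I₀ · cos²(4°) = 0.4976 I₀.
Ratio = 0.4976 / 0.2761 = 1.802.

I_new/I_old ≈ 1.80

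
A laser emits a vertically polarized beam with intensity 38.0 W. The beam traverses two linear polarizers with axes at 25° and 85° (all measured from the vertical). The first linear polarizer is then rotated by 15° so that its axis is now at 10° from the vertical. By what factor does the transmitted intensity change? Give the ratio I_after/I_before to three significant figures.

Before rotation:
By Malus's law, I₁ = I₀ cos²(25° − 0°) = I₀ cos²(25°) = 0.8214 I₀.
I₂ = I₁ cos²(85° − 25°) = 0.8214 I₀ · cos²(60°) = 0.2053 I₀.
After rotation:
I₁ = I₀ cos²(10° − 0°) = I₀ cos²(10°) = 0.9698 I₀.
I₂ = I₁ cos²(85° − 10°) = 0.9698 I₀ · cos²(75°) = 0.06497 I₀.
Ratio = 0.06497 / 0.2053 = 0.3164.

I_new/I_old ≈ 0.316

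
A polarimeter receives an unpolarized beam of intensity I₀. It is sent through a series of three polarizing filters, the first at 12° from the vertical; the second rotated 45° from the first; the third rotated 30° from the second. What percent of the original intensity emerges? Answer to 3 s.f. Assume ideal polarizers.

Unpolarized light through the first polarizer → I₁ = ½ I₀, now polarized at 12°.
I₂ = I₁ cos²(45°) = 0.5 · 0.5 I₀ = 0.25 I₀.
I₃ = I₂ cos²(30°) = 0.25 · 0.75 I₀ = 0.1875 I₀.
That is 18.75% of the incident intensity.

≈ 18.8%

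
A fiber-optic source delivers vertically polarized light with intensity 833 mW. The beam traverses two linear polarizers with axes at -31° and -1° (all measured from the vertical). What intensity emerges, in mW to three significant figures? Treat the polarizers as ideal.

I₁ = 833 mW · cos²(31°) = 612 mW.
I₂ = I₁ · cos²(30°) = 612 · 0.75 = 459 mW.

I ≈ 459 mW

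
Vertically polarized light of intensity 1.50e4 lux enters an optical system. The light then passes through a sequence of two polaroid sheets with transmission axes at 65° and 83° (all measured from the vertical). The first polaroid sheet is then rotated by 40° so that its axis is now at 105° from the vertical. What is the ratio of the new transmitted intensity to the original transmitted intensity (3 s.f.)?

I_new/I_old ≈ 0.356

Before rotation:
By Malus's law, I₁ = I₀ cos²(65° − 0°) = I₀ cos²(65°) = 0.1786 I₀.
I₂ = I₁ cos²(83° − 65°) = 0.1786 I₀ · cos²(18°) = 0.1616 I₀.
After rotation:
I₁ = I₀ cos²(105° − 0°) = I₀ cos²(75°) = 0.06699 I₀.
I₂ = I₁ cos²(83° − 105°) = 0.06699 I₀ · cos²(22°) = 0.05759 I₀.
Ratio = 0.05759 / 0.1616 = 0.3565.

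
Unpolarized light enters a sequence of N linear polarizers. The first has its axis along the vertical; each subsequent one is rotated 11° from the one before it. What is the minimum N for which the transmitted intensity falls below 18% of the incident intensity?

First polarizer halves the unpolarized light: factor 1/2.
Each further stage multiplies by cos²(11°) = 0.9636.
After N polarizers: T = 0.5·0.9636^(N−1). Require T < 0.18 ⇒ N−1 > ln(0.18/0.5)/ln(0.9636) = 27.55, so N−1 ≥ 28 and N = 29.
Check: N=29 gives T = 0.177 < 0.18; N=28 gives T = 0.1837.

N = 29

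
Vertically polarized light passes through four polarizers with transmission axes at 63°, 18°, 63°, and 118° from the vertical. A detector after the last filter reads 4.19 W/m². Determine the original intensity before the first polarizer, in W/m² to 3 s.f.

I₀ ≈ 247 W/m²

I₁ = I₀ cos²(63° − 0°) = I₀ cos²(63°) = 0.2061 I₀.
I₂ = I₁ cos²(18° − 63°) = 0.2061 I₀ · cos²(45°) = 0.1031 I₀.
I₃ = I₂ cos²(63° − 18°) = 0.1031 I₀ · cos²(45°) = 0.05153 I₀.
I₄ = I₃ cos²(118° − 63°) = 0.05153 I₀ · cos²(55°) = 0.01695 I₀.
So 4.19 W/m² = 0.01695 I₀, giving I₀ = 4.19/0.01695 = 247.2 W/m².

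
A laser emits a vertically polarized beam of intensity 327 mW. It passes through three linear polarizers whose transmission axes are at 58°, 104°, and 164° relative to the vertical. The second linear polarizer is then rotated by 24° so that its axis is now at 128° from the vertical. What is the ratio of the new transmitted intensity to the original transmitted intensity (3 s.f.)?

Before rotation:
By Malus's law, I₁ = I₀ cos²(58° − 0°) = I₀ cos²(58°) = 0.2808 I₀.
I₂ = I₁ cos²(104° − 58°) = 0.2808 I₀ · cos²(46°) = 0.1355 I₀.
I₃ = I₂ cos²(164° − 104°) = 0.1355 I₀ · cos²(60°) = 0.03388 I₀.
After rotation:
I₁ = I₀ cos²(58° − 0°) = I₀ cos²(58°) = 0.2808 I₀.
I₂ = I₁ cos²(128° − 58°) = 0.2808 I₀ · cos²(70°) = 0.03285 I₀.
I₃ = I₂ cos²(164° − 128°) = 0.03285 I₀ · cos²(36°) = 0.0215 I₀.
Ratio = 0.0215 / 0.03388 = 0.6347.

I_new/I_old ≈ 0.635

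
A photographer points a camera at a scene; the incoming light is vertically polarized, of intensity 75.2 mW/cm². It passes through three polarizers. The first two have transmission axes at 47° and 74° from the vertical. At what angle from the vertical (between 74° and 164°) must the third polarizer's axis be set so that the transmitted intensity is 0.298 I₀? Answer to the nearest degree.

I₁ = I₀ cos²(47° − 0°) = I₀ cos²(47°) = 0.4651 I₀.
I₂ = I₁ cos²(74° − 47°) = 0.4651 I₀ · cos²(27°) = 0.3693 I₀.
Need I₃/I₀ = 0.298, so cos²(θ − 74°) = 0.298 / 0.3693 = 0.807.
θ − 74° = arccos(√0.807) = 26.1°, giving θ ≈ 74 + 26.1 = 100.1°.

θ ≈ 100°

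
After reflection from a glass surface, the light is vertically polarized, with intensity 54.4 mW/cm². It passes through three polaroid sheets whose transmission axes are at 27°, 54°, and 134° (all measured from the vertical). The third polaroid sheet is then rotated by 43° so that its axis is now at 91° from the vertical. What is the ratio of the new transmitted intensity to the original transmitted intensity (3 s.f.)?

Before rotation:
By Malus's law, I₁ = I₀ cos²(27° − 0°) = I₀ cos²(27°) = 0.7939 I₀.
I₂ = I₁ cos²(54° − 27°) = 0.7939 I₀ · cos²(27°) = 0.6303 I₀.
I₃ = I₂ cos²(134° − 54°) = 0.6303 I₀ · cos²(80°) = 0.019 I₀.
After rotation:
I₁ = I₀ cos²(27° − 0°) = I₀ cos²(27°) = 0.7939 I₀.
I₂ = I₁ cos²(54° − 27°) = 0.7939 I₀ · cos²(27°) = 0.6303 I₀.
I₃ = I₂ cos²(91° − 54°) = 0.6303 I₀ · cos²(37°) = 0.402 I₀.
Ratio = 0.402 / 0.019 = 21.15.

I_new/I_old ≈ 21.2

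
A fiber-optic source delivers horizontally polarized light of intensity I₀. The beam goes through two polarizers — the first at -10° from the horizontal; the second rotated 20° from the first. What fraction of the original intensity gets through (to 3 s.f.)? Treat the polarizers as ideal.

I₁ = I₀ cos²(-10° − 0°) = I₀ cos²(10°) = 0.9698 I₀.
I₂ = I₁ cos²(20°) = 0.9698 · 0.883 I₀ = 0.8564 I₀.
Transmitted fraction = 0.8564.

≈ 0.856 I₀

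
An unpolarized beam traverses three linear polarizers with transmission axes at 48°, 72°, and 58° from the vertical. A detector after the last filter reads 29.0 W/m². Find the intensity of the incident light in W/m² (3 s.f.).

Unpolarized light through the first polarizer → I₁ = ½ I₀, now polarized at 48°.
I₂ = I₁ cos²(72° − 48°) = 0.5 I₀ · cos²(24°) = 0.4173 I₀.
I₃ = I₂ cos²(58° − 72°) = 0.4173 I₀ · cos²(14°) = 0.3929 I₀.
So 29.0 W/m² = 0.3929 I₀, giving I₀ = 29.0/0.3929 = 73.82 W/m².

I₀ ≈ 73.8 W/m²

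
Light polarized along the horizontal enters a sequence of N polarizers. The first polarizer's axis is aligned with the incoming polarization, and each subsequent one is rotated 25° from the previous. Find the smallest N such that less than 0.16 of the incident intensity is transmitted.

N = 11

First polarizer is aligned with the polarization: full transmission.
Each further stage multiplies by cos²(25°) = 0.8214.
After N polarizers: T = 0.8214^(N−1). Require T < 0.16 ⇒ N−1 > ln(0.16)/ln(0.8214) = 9.31, so N−1 ≥ 10 and N = 11.
Check: N=11 gives T = 0.1398 < 0.16; N=10 gives T = 0.1702.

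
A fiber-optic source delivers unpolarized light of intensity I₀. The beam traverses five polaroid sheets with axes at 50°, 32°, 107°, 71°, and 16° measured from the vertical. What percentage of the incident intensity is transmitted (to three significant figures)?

≈ 0.652%

Unpolarized light through the first polarizer → I₁ = ½ I₀, now polarized at 50°.
I₂ = I₁ cos²(32° − 50°) = 0.5 I₀ · cos²(18°) = 0.4523 I₀.
I₃ = I₂ cos²(107° − 32°) = 0.4523 I₀ · cos²(75°) = 0.0303 I₀.
I₄ = I₃ cos²(71° − 107°) = 0.0303 I₀ · cos²(36°) = 0.01983 I₀.
I₅ = I₄ cos²(16° − 71°) = 0.01983 I₀ · cos²(55°) = 0.006523 I₀.
That is 0.6523% of the incident intensity.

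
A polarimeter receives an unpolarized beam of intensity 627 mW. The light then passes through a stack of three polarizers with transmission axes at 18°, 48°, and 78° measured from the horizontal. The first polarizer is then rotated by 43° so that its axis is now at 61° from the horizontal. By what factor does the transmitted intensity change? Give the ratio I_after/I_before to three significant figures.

Before rotation:
Unpolarized light through the first polarizer → I₁ = ½ I₀, now polarized at 18°.
I₂ = I₁ cos²(48° − 18°) = 0.5 I₀ · cos²(30°) = 0.375 I₀.
I₃ = I₂ cos²(78° − 48°) = 0.375 I₀ · cos²(30°) = 0.2813 I₀.
After rotation:
Unpolarized light through the first polarizer → I₁ = ½ I₀, now polarized at 61°.
I₂ = I₁ cos²(48° − 61°) = 0.5 I₀ · cos²(13°) = 0.4747 I₀.
I₃ = I₂ cos²(78° − 48°) = 0.4747 I₀ · cos²(30°) = 0.356 I₀.
Ratio = 0.356 / 0.2813 = 1.266.

I_new/I_old ≈ 1.27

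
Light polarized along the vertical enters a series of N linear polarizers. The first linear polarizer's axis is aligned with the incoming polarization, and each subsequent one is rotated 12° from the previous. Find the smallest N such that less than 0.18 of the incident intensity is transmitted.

N = 40

First polarizer is aligned with the polarization: full transmission.
Each further stage multiplies by cos²(12°) = 0.9568.
After N polarizers: T = 0.9568^(N−1). Require T < 0.18 ⇒ N−1 > ln(0.18)/ln(0.9568) = 38.81, so N−1 ≥ 39 and N = 40.
Check: N=40 gives T = 0.1785 < 0.18; N=39 gives T = 0.1865.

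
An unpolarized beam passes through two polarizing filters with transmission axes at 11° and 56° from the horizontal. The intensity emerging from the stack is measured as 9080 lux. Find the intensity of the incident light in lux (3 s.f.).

Unpolarized light through the first polarizer → I₁ = ½ I₀, now polarized at 11°.
I₂ = I₁ cos²(56° − 11°) = 0.5 I₀ · cos²(45°) = 0.25 I₀.
So 9080 lux = 0.25 I₀, giving I₀ = 9080/0.25 = 3.632e+04 lux.

I₀ ≈ 3.63e4 lux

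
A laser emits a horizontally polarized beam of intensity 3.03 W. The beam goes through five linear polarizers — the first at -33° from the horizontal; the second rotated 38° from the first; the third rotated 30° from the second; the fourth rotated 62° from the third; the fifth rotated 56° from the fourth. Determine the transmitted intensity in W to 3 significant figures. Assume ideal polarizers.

I ≈ 0.0684 W

By Malus's law, I₁ = 3.03 W · cos²(33°) = 2.131 W.
I₂ = I₁ · cos²(38°) = 2.131 · 0.621 = 1.323 W.
I₃ = I₂ · cos²(30°) = 1.323 · 0.75 = 0.9925 W.
I₄ = I₃ · cos²(62°) = 0.9925 · 0.2204 = 0.2188 W.
I₅ = I₄ · cos²(56°) = 0.2188 · 0.3127 = 0.06841 W.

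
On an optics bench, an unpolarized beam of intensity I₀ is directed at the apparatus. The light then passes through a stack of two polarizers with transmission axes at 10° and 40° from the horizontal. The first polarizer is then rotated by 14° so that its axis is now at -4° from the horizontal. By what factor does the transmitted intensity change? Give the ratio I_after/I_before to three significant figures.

Before rotation:
Unpolarized light through the first polarizer → I₁ = ½ I₀, now polarized at 10°.
I₂ = I₁ cos²(40° − 10°) = 0.5 I₀ · cos²(30°) = 0.375 I₀.
After rotation:
Unpolarized light through the first polarizer → I₁ = ½ I₀, now polarized at -4°.
I₂ = I₁ cos²(40° + 4°) = 0.5 I₀ · cos²(44°) = 0.2587 I₀.
Ratio = 0.2587 / 0.375 = 0.6899.

I_new/I_old ≈ 0.690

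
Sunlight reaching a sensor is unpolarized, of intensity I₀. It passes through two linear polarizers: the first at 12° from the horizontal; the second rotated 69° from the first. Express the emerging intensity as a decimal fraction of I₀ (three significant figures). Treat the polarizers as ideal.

≈ 0.0642 I₀

Unpolarized light through the first polarizer → I₁ = ½ I₀, now polarized at 12°.
I₂ = I₁ cos²(69°) = 0.5 · 0.1284 I₀ = 0.06421 I₀.
Transmitted fraction = 0.06421.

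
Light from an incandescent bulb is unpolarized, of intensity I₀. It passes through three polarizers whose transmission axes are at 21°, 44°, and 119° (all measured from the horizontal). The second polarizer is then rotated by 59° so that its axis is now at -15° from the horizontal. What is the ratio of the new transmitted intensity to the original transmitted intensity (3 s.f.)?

I_new/I_old ≈ 5.56

Before rotation:
Unpolarized light through the first polarizer → I₁ = ½ I₀, now polarized at 21°.
I₂ = I₁ cos²(44° − 21°) = 0.5 I₀ · cos²(23°) = 0.4237 I₀.
I₃ = I₂ cos²(119° − 44°) = 0.4237 I₀ · cos²(75°) = 0.02838 I₀.
After rotation:
Unpolarized light through the first polarizer → I₁ = ½ I₀, now polarized at 21°.
I₂ = I₁ cos²(-15° − 21°) = 0.5 I₀ · cos²(36°) = 0.3273 I₀.
Angle between axes 2 and 3: 46°. I₃ = 0.3273 I₀ · cos²(46°) = 0.1579 I₀.
Ratio = 0.1579 / 0.02838 = 5.564.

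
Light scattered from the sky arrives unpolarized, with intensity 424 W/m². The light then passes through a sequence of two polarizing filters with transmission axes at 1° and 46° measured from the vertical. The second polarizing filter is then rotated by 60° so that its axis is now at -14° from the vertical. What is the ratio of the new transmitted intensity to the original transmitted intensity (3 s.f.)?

Before rotation:
Unpolarized light through the first polarizer → I₁ = ½ I₀, now polarized at 1°.
I₂ = I₁ cos²(46° − 1°) = 0.5 I₀ · cos²(45°) = 0.25 I₀.
After rotation:
Unpolarized light through the first polarizer → I₁ = ½ I₀, now polarized at 1°.
I₂ = I₁ cos²(-14° − 1°) = 0.5 I₀ · cos²(15°) = 0.4665 I₀.
Ratio = 0.4665 / 0.25 = 1.866.

I_new/I_old ≈ 1.87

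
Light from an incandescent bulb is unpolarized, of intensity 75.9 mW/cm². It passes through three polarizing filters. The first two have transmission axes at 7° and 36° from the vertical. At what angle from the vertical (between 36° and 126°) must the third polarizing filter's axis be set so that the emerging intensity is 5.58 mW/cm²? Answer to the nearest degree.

θ ≈ 100°

Unpolarized light through the first polarizer → I₁ = ½ I₀, now polarized at 7°.
I₂ = I₁ cos²(36° − 7°) = 0.5 I₀ · cos²(29°) = 0.3825 I₀.
Target fraction: 5.58 / 75.9 mW/cm² = 0.07352 of I₀.
Need I₃/I₀ = 0.07352, so cos²(θ − 36°) = 0.07352 / 0.3825 = 0.1922.
θ − 36° = arccos(√0.1922) = 64.0°, giving θ ≈ 36 + 64.0 = 100.0°.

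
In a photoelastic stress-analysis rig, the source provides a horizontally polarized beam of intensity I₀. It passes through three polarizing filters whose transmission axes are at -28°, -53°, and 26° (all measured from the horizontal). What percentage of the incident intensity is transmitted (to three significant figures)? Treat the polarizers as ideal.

≈ 2.33%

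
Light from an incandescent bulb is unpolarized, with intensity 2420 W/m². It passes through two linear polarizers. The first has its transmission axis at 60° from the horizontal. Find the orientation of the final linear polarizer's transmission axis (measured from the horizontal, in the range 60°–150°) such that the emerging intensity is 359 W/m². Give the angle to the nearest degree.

Unpolarized light through the first polarizer → I₁ = ½ I₀, now polarized at 60°.
Target fraction: 359 / 2420 W/m² = 0.1483 of I₀.
Need I₂/I₀ = 0.1483, so cos²(θ − 60°) = 0.1483 / 0.5 = 0.2967.
θ − 60° = arccos(√0.2967) = 57.0°, giving θ ≈ 60 + 57.0 = 117.0°.

θ ≈ 117°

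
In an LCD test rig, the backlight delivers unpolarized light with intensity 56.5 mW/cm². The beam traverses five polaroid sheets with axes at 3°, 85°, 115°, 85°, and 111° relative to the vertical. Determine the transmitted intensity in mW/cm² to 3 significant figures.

Unpolarized light through the first polarizer → I₁ = 56.5 mW/cm²/2 = 28.25 mW/cm², polarized at 3°.
I₂ = I₁ · cos²(82°) = 28.25 · 0.01937 = 0.5472 mW/cm².
I₃ = I₂ · cos²(30°) = 0.5472 · 0.75 = 0.4104 mW/cm².
I₄ = I₃ · cos²(30°) = 0.4104 · 0.75 = 0.3078 mW/cm².
I₅ = I₄ · cos²(26°) = 0.3078 · 0.8078 = 0.2486 mW/cm².

I ≈ 0.249 mW/cm²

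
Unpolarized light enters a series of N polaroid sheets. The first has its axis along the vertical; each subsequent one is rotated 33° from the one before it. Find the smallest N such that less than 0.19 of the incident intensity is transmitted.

First polarizer halves the unpolarized light: factor 1/2.
Each further stage multiplies by cos²(33°) = 0.7034.
After N polarizers: T = 0.5·0.7034^(N−1). Require T < 0.19 ⇒ N−1 > ln(0.19/0.5)/ln(0.7034) = 2.75, so N−1 ≥ 3 and N = 4.
Check: N=4 gives T = 0.174 < 0.19; N=3 gives T = 0.2474.

N = 4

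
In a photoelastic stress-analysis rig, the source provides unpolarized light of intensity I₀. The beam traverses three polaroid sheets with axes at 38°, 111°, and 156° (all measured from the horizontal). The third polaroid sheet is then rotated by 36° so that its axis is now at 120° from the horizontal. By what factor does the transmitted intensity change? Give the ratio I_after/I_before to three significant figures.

Before rotation:
Unpolarized light through the first polarizer → I₁ = ½ I₀, now polarized at 38°.
I₂ = I₁ cos²(111° − 38°) = 0.5 I₀ · cos²(73°) = 0.04274 I₀.
I₃ = I₂ cos²(156° − 111°) = 0.04274 I₀ · cos²(45°) = 0.02137 I₀.
After rotation:
Unpolarized light through the first polarizer → I₁ = ½ I₀, now polarized at 38°.
I₂ = I₁ cos²(111° − 38°) = 0.5 I₀ · cos²(73°) = 0.04274 I₀.
I₃ = I₂ cos²(120° − 111°) = 0.04274 I₀ · cos²(9°) = 0.04169 I₀.
Ratio = 0.04169 / 0.02137 = 1.951.

I_new/I_old ≈ 1.95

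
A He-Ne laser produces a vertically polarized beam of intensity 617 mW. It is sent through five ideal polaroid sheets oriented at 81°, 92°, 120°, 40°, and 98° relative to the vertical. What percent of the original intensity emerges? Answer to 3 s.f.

I₁ = 617 mW · cos²(81°) = 15.1 mW.
I₂ = I₁ · cos²(11°) = 15.1 · 0.9636 = 14.55 mW.
I₃ = I₂ · cos²(28°) = 14.55 · 0.7796 = 11.34 mW.
I₄ = I₃ · cos²(80°) = 11.34 · 0.03015 = 0.342 mW.
I₅ = I₄ · cos²(58°) = 0.342 · 0.2808 = 0.09604 mW.
That is 0.01557% of the incident intensity.

≈ 0.0156%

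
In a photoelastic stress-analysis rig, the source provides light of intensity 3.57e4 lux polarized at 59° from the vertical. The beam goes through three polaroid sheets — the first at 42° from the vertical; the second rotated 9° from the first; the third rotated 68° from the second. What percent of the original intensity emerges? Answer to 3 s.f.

≈ 12.5%

I₁ = 3.57e4 lux · cos²(17°) = 3.265e+04 lux.
I₂ = I₁ · cos²(9°) = 3.265e+04 · 0.9755 = 3.185e+04 lux.
I₃ = I₂ · cos²(68°) = 3.185e+04 · 0.1403 = 4469 lux.
That is 12.52% of the incident intensity.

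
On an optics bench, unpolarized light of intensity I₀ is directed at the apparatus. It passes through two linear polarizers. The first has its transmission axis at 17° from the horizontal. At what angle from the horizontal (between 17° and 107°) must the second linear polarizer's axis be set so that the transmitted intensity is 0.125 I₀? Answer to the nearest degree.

Unpolarized light through the first polarizer → I₁ = ½ I₀, now polarized at 17°.
Need I₂/I₀ = 0.125, so cos²(θ − 17°) = 0.125 / 0.5 = 0.25.
θ − 17° = arccos(√0.25) = 60.0°, giving θ ≈ 17 + 60.0 = 77.0°.

θ ≈ 77°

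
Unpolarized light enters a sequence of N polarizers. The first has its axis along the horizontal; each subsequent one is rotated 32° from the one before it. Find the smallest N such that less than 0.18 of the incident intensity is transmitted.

N = 5

First polarizer halves the unpolarized light: factor 1/2.
Each further stage multiplies by cos²(32°) = 0.7192.
After N polarizers: T = 0.5·0.7192^(N−1). Require T < 0.18 ⇒ N−1 > ln(0.18/0.5)/ln(0.7192) = 3.10, so N−1 ≥ 4 and N = 5.
Check: N=5 gives T = 0.1338 < 0.18; N=4 gives T = 0.186.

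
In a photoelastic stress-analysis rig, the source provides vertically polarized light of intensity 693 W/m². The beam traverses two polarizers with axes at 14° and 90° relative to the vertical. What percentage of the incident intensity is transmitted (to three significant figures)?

By Malus's law, I₁ = 693 W/m² · cos²(14°) = 652.4 W/m².
I₂ = I₁ · cos²(76°) = 652.4 · 0.05853 = 38.18 W/m².
That is 5.51% of the incident intensity.

≈ 5.51%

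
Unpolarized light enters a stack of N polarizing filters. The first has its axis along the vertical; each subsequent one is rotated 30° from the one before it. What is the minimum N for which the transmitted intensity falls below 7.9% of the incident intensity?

First polarizer halves the unpolarized light: factor 1/2.
Each further stage multiplies by cos²(30°) = 0.75.
After N polarizers: T = 0.5·0.75^(N−1). Require T < 0.079 ⇒ N−1 > ln(0.079/0.5)/ln(0.75) = 6.41, so N−1 ≥ 7 and N = 8.
Check: N=8 gives T = 0.06674 < 0.079; N=7 gives T = 0.08899.

N = 8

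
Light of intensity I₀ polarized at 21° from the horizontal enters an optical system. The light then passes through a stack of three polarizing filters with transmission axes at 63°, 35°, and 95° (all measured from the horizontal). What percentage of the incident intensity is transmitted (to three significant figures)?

≈ 10.8%

By Malus's law, I₁ = I₀ cos²(63° − 21°) = I₀ cos²(42°) = 0.5523 I₀.
I₂ = I₁ cos²(35° − 63°) = 0.5523 I₀ · cos²(28°) = 0.4305 I₀.
I₃ = I₂ cos²(95° − 35°) = 0.4305 I₀ · cos²(60°) = 0.1076 I₀.
That is 10.76% of the incident intensity.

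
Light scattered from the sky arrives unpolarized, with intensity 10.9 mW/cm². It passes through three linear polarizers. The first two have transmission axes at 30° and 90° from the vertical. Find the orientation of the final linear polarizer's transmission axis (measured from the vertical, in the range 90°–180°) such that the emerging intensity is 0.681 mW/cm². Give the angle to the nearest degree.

θ ≈ 135°

Unpolarized light through the first polarizer → I₁ = ½ I₀, now polarized at 30°.
I₂ = I₁ cos²(90° − 30°) = 0.5 I₀ · cos²(60°) = 0.125 I₀.
Target fraction: 0.681 / 10.9 mW/cm² = 0.06248 of I₀.
Need I₃/I₀ = 0.06248, so cos²(θ − 90°) = 0.06248 / 0.125 = 0.4998.
θ − 90° = arccos(√0.4998) = 45.0°, giving θ ≈ 90 + 45.0 = 135.0°.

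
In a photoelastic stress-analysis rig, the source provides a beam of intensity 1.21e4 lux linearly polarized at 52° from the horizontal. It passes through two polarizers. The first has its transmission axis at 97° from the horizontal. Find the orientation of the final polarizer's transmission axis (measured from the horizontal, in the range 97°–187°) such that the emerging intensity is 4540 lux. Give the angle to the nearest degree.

By Malus's law, I₁ = I₀ cos²(97° − 52°) = I₀ cos²(45°) = 0.5 I₀.
Target fraction: 4540 / 1.21e4 lux = 0.3752 of I₀.
Need I₂/I₀ = 0.3752, so cos²(θ − 97°) = 0.3752 / 0.5 = 0.7504.
θ − 97° = arccos(√0.7504) = 30.0°, giving θ ≈ 97 + 30.0 = 127.0°.

θ ≈ 127°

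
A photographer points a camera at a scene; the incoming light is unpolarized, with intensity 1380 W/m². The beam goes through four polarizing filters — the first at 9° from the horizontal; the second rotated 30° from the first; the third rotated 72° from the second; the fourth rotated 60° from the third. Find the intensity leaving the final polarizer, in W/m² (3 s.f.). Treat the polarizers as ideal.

I ≈ 12.4 W/m²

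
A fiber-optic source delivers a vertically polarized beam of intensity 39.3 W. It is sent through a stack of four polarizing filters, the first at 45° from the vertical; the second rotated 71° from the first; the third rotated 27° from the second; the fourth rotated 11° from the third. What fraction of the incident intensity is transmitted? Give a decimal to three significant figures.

I/I₀ ≈ 0.0405

By Malus's law, I₁ = 39.3 W · cos²(45°) = 19.65 W.
I₂ = I₁ · cos²(71°) = 19.65 · 0.106 = 2.083 W.
I₃ = I₂ · cos²(27°) = 2.083 · 0.7939 = 1.654 W.
I₄ = I₃ · cos²(11°) = 1.654 · 0.9636 = 1.593 W.
Transmitted fraction = 0.04054.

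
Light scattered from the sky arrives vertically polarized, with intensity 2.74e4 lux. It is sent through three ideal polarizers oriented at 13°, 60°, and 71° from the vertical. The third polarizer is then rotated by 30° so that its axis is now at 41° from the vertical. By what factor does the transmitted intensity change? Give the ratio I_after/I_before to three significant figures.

I_new/I_old ≈ 0.928

Before rotation:
I₁ = I₀ cos²(13° − 0°) = I₀ cos²(13°) = 0.9494 I₀.
I₂ = I₁ cos²(60° − 13°) = 0.9494 I₀ · cos²(47°) = 0.4416 I₀.
I₃ = I₂ cos²(71° − 60°) = 0.4416 I₀ · cos²(11°) = 0.4255 I₀.
After rotation:
I₁ = I₀ cos²(13° − 0°) = I₀ cos²(13°) = 0.9494 I₀.
I₂ = I₁ cos²(60° − 13°) = 0.9494 I₀ · cos²(47°) = 0.4416 I₀.
I₃ = I₂ cos²(41° − 60°) = 0.4416 I₀ · cos²(19°) = 0.3948 I₀.
Ratio = 0.3948 / 0.4255 = 0.9278.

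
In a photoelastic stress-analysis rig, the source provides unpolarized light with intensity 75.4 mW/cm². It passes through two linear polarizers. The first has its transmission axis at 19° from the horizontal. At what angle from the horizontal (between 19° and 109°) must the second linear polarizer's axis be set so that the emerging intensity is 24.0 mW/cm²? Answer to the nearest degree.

θ ≈ 56°

Unpolarized light through the first polarizer → I₁ = ½ I₀, now polarized at 19°.
Target fraction: 24.0 / 75.4 mW/cm² = 0.3183 of I₀.
Need I₂/I₀ = 0.3183, so cos²(θ − 19°) = 0.3183 / 0.5 = 0.6366.
θ − 19° = arccos(√0.6366) = 37.1°, giving θ ≈ 19 + 37.1 = 56.1°.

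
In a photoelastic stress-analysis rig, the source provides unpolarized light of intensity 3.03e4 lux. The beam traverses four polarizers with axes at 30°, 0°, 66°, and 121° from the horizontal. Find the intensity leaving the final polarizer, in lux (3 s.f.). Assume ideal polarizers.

Unpolarized light through the first polarizer → I₁ = 3.03e4 lux/2 = 1.515e+04 lux, polarized at 30°.
I₂ = I₁ · cos²(30°) = 1.515e+04 · 0.75 = 1.136e+04 lux.
I₃ = I₂ · cos²(66°) = 1.136e+04 · 0.1654 = 1880 lux.
I₄ = I₃ · cos²(55°) = 1880 · 0.329 = 618.4 lux.

I ≈ 618 lux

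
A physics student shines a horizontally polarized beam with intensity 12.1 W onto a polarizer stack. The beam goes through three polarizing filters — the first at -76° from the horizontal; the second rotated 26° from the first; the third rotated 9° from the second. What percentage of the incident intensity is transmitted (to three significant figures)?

I₁ = 12.1 W · cos²(76°) = 0.7082 W.
I₂ = I₁ · cos²(26°) = 0.7082 · 0.8078 = 0.5721 W.
I₃ = I₂ · cos²(9°) = 0.5721 · 0.9755 = 0.5581 W.
That is 4.612% of the incident intensity.

≈ 4.61%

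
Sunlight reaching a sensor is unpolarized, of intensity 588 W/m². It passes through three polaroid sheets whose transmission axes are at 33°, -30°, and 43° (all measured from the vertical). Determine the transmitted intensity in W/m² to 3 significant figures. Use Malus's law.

Unpolarized light through the first polarizer → I₁ = 588 W/m²/2 = 294 W/m², polarized at 33°.
I₂ = I₁ · cos²(63°) = 294 · 0.2061 = 60.6 W/m².
I₃ = I₂ · cos²(73°) = 60.6 · 0.08548 = 5.18 W/m².

I ≈ 5.18 W/m²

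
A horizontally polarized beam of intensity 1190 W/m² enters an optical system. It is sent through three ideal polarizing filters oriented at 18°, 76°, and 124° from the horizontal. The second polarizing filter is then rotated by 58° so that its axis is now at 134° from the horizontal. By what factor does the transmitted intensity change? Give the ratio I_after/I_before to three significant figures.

I_new/I_old ≈ 1.48

Before rotation:
I₁ = I₀ cos²(18° − 0°) = I₀ cos²(18°) = 0.9045 I₀.
I₂ = I₁ cos²(76° − 18°) = 0.9045 I₀ · cos²(58°) = 0.254 I₀.
I₃ = I₂ cos²(124° − 76°) = 0.254 I₀ · cos²(48°) = 0.1137 I₀.
After rotation:
I₁ = I₀ cos²(18° − 0°) = I₀ cos²(18°) = 0.9045 I₀.
Angle between axes 1 and 2: 64°. I₂ = 0.9045 I₀ · cos²(64°) = 0.1738 I₀.
I₃ = I₂ cos²(124° − 134°) = 0.1738 I₀ · cos²(10°) = 0.1686 I₀.
Ratio = 0.1686 / 0.1137 = 1.482.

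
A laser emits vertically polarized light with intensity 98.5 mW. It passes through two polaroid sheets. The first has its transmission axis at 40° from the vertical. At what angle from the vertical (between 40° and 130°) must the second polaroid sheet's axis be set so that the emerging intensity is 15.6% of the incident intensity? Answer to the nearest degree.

I₁ = I₀ cos²(40° − 0°) = I₀ cos²(40°) = 0.5868 I₀.
Need I₂/I₀ = 0.156, so cos²(θ − 40°) = 0.156 / 0.5868 = 0.2658.
θ − 40° = arccos(√0.2658) = 59.0°, giving θ ≈ 40 + 59.0 = 99.0°.

θ ≈ 99°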